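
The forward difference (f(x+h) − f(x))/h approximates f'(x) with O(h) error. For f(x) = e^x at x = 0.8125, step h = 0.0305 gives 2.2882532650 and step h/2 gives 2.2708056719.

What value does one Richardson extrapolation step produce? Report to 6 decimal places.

Method order is 1; weight 2^1 = 2.
Top: 2(2.2708056719) − (2.2882532650) = 2.2533580788
Divide by 2^1 − 1 = 1.
Result: 2.2533580788
Shift from A(h/2): −0.0174475931.

2.253358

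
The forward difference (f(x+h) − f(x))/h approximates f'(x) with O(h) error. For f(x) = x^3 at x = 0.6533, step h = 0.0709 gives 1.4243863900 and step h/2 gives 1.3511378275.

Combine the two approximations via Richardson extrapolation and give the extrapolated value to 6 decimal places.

Order 1 gives 2^r = 2 and 2^r − 1 = 1.
2^1*A(h/2) = 2.7022756550; minus A(h) gives 1.2778892650.
(2*1.3511378275 − 1.4243863900)/(2 − 1) = 1.2778892650

1.277889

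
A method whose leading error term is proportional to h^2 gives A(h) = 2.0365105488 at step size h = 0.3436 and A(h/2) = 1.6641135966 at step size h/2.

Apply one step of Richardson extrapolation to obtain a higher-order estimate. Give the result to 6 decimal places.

1.539981

r = 2, so 2^r = 4.
Difference of the inputs: 1.6641135966 − 2.0365105488 = -0.3723969522
Divide by 2^2 − 1 = 3: (-0.3723969522)/3 = -0.1241323174
R = A(h/2) + (A(h/2) − A(h))/3 = 1.6641135966 − 0.1241323174 = 1.5399812792
Shift from A(h/2): −0.1241323174.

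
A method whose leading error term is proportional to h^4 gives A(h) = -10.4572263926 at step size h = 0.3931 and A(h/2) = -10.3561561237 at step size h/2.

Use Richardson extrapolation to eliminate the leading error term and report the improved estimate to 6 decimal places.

-10.349418

r = 4: numerator weight 16, denominator 15.
16 × (-10.3561561237) = -165.6984979792; (-165.6984979792) − (-10.4572263926) = -155.2412715866
(-155.2412715866) ÷ 15 = -10.3494181058
Gap between inputs: 1.011e-01; correction applied: +0.0067380179.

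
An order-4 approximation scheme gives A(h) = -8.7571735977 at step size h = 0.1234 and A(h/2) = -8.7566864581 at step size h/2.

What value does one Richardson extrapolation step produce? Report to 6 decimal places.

Order 4 gives 2^r = 16 and 2^r − 1 = 15.
Difference of the inputs: -8.7566864581 − (-8.7571735977) = 0.0004871396
Divide by 2^4 − 1 = 15: 0.0004871396/15 = 0.0000324760
R = A(h/2) + (A(h/2) − A(h))/15 = -8.7566864581 + 0.0000324760 = -8.7566539821

-8.756654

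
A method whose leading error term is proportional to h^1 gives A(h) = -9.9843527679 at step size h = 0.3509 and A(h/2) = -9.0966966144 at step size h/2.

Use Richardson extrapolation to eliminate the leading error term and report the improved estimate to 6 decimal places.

r = 1, so 2^r = 2.
Numerator 2 × A(h/2) − A(h) = 2 × (-9.0966966144) − (-9.9843527679) = -8.2090404609
R = (-8.2090404609)/1 = -8.2090404609
Shift from A(h/2): +0.8876561535.

-8.209040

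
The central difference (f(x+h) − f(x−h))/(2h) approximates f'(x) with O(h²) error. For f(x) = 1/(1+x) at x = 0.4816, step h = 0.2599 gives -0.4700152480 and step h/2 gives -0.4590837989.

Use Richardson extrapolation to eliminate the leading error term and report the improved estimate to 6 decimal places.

-0.455440

Method order is 2; weight 2^2 = 4.
4 × (-0.4590837989) − (-0.4700152480) = -1.3663199476
Denominator 4 − 1 = 3.
Extrapolated: (-1.3663199476) / 3 = -0.4554399825
Correction |R − A(h/2)| = 3.644e-03; gap |A(h/2) − A(h)| = 1.093e-02.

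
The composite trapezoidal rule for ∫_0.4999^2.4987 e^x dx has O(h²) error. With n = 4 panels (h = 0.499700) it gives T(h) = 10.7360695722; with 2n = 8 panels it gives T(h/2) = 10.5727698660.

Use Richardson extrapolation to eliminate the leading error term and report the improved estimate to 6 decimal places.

10.518337

r = 2, so 2^r = 4.
Weighted: 42.2910794640 − 10.7360695722 = 31.5550098918
(4*10.5727698660 − 10.7360695722)/(4 − 1) = 10.5183366306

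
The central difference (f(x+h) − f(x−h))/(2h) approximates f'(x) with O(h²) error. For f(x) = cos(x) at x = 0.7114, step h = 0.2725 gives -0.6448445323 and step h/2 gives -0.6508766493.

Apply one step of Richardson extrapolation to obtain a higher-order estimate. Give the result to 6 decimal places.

-0.652887

Error is O(h^2); halving h shrinks it by 2^2 = 4.
2^2·A(h/2) = -2.6035065972; minus A(h) gives -1.9586620649.
Divide by 2^2 − 1 = 3.
Extrapolated: (-1.9586620649) / 3 = -0.6528873550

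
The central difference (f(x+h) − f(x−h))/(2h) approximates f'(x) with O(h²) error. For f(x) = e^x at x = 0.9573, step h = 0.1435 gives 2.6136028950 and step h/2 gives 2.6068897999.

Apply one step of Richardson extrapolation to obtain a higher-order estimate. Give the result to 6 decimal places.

Leading term ∝ h^2; use weight 4 = 2^2.
4×2.6068897999 = 10.4275591996; subtract 2.6136028950 → 7.8139563046
Divide by 2^2 − 1 = 3.
R = 7.8139563046/3 = 2.6046521015

2.604652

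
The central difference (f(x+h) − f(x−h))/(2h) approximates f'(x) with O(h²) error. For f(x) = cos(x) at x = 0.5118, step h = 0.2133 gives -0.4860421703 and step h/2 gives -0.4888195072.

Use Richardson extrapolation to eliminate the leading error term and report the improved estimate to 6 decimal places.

-0.489745

r = 2: numerator weight 4, denominator 3.
4 × (-0.4888195072) = -1.9552780288; (-1.9552780288) − (-0.4860421703) = -1.4692358585
R = (-1.4692358585)/3 = -0.4897452862
Correction |R − A(h/2)| = 9.258e-04; gap |A(h/2) − A(h)| = 2.777e-03.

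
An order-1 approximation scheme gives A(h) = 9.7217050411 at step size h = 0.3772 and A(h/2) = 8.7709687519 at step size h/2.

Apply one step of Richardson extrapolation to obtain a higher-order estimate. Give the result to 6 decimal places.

7.820232

r = 1: numerator weight 2, denominator 1.
Weighted: 17.5419375038 − 9.7217050411 = 7.8202324627
Denominator 2 − 1 = 1.
Extrapolated: 7.8202324627 / 1 = 7.8202324627
Gap between inputs: 9.507e-01; correction applied: −0.9507362892.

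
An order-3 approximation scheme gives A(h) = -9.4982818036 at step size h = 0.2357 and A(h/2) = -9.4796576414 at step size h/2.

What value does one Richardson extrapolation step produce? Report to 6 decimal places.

Method order is 3; weight 2^3 = 8.
Numerator 8*A(h/2) − A(h) = 8*(-9.4796576414) − (-9.4982818036) = -66.3389793276
Extrapolated: (-66.3389793276) / 7 = -9.4769970468
Correction |R − A(h/2)| = 2.661e-03; gap |A(h/2) − A(h)| = 1.862e-02.

-9.476997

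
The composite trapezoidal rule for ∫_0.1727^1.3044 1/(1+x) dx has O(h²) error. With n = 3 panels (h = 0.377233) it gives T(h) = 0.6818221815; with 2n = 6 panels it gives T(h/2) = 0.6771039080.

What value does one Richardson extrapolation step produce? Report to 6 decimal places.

0.675531

The method has order 2: 2^2 = 4.
4·0.6771039080 = 2.7084156320; 2.7084156320 − 0.6818221815 = 2.0265934505
R = 2.0265934505/3 = 0.6755311502
Correction |R − A(h/2)| = 1.573e-03; gap |A(h/2) − A(h)| = 4.718e-03.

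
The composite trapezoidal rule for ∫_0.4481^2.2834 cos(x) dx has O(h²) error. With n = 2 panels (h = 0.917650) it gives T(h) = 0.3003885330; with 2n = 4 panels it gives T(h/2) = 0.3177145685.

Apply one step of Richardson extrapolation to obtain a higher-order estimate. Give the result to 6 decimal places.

With r = 2 the leading error scales as h^2, so the weight is 2^2 = 4.
Weighted: 1.2708582740 − 0.3003885330 = 0.9704697410
(4·0.3177145685 − 0.3003885330)/(4 − 1) = 0.3234899137

0.323490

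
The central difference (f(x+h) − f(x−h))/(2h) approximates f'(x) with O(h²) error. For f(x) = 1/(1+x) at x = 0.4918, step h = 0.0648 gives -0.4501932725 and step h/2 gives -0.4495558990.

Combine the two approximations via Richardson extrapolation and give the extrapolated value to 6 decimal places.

Method order is 2; weight 2^2 = 4.
Numerator 4 × A(h/2) − A(h) = 4 × (-0.4495558990) − (-0.4501932725) = -1.3480303235
(-1.3480303235) ÷ 3 = -0.4493434412

-0.449343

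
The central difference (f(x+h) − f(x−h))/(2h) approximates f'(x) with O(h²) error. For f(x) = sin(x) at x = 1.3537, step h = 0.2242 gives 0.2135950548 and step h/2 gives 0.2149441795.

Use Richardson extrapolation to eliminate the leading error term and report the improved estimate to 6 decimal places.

0.215394

The method has order 2: 2^2 = 4.
4*0.2149441795 − 0.2135950548 = 0.6461816632
Divide by 2^2 − 1 = 3.
(4*0.2149441795 − 0.2135950548)/(4 − 1) = 0.2153938877
Gap between inputs: 1.349e-03; correction applied: +0.0004497082.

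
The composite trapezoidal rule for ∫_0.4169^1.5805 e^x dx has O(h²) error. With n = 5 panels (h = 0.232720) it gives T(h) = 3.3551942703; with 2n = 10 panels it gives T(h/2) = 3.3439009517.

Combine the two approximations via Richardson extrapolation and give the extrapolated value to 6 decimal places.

With r = 2 the leading error scales as h^2, so the weight is 2^2 = 4.
Top: 4(3.3439009517) − (3.3551942703) = 10.0204095365
Divide by 2^2 − 1 = 3.
Result: 3.3401365122

3.340137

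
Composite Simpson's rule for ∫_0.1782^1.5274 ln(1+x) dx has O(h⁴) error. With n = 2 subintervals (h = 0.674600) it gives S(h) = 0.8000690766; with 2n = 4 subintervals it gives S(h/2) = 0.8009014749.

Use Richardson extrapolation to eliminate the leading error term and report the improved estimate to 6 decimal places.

r = 4: numerator weight 16, denominator 15.
16 × 0.8009014749 = 12.8144235984; subtract 0.8000690766 → 12.0143545218
R = 12.0143545218/15 = 0.8009569681
Shift from A(h/2): +0.0000554932.

0.800957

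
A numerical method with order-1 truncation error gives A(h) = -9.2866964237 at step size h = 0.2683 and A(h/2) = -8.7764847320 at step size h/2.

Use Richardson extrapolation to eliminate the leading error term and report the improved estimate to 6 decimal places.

With r = 1 the leading error scales as h^1, so the weight is 2^1 = 2.
2*(-8.7764847320) = -17.5529694640; (-17.5529694640) − (-9.2866964237) = -8.2662730403
R = (-8.2662730403)/1 = -8.2662730403
Shift from A(h/2): +0.5102116917.

-8.266273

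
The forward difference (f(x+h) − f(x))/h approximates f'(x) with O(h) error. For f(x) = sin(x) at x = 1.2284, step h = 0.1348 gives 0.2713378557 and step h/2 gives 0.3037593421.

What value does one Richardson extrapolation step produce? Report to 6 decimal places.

0.336181

With r = 1 the leading error scales as h^1, so the weight is 2^1 = 2.
Numerator 2·A(h/2) − A(h) = 2·0.3037593421 − 0.2713378557 = 0.3361808285
Divide by 2^1 − 1 = 1.
Result: 0.3361808285
Shift from A(h/2): +0.0324214864.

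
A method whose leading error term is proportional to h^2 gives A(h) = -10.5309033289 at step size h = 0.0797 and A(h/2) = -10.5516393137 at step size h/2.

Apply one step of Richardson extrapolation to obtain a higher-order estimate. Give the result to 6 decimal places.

r = 2, so 2^r = 4.
4·(-10.5516393137) = -42.2065572548; subtract (-10.5309033289) → -31.6756539259
Denominator 4 − 1 = 3.
So the Richardson estimate is -10.5585513086.

-10.558551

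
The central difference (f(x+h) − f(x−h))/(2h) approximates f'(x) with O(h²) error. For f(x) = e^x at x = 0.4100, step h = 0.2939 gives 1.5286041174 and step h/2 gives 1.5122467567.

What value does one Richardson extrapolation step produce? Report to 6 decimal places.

1.506794

Method order is 2; weight 2^2 = 4.
Numerator 4*A(h/2) − A(h) = 4*1.5122467567 − 1.5286041174 = 4.5203829094
Extrapolated: 4.5203829094 / 3 = 1.5067943031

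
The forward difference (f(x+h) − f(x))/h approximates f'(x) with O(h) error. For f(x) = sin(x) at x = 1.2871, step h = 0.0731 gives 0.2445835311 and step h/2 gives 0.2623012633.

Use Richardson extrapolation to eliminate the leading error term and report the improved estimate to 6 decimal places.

The method has order 1: 2^1 = 2.
2 × 0.2623012633 = 0.5246025266; 0.5246025266 − 0.2445835311 = 0.2800189955
Extrapolated: 0.2800189955 / 1 = 0.2800189955
Correction |R − A(h/2)| = 1.772e-02; gap |A(h/2) − A(h)| = 1.772e-02.

0.280019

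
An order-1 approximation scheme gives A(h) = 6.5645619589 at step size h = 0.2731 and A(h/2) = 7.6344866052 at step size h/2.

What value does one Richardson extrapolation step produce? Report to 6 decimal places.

Error is O(h^1); halving h shrinks it by 2^1 = 2.
Weighted: 15.2689732104 − 6.5645619589 = 8.7044112515
Extrapolated: 8.7044112515 / 1 = 8.7044112515

8.704411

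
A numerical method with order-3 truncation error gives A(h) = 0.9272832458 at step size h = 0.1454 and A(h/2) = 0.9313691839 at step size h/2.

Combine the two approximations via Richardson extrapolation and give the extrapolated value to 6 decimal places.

Order 3 gives 2^r = 8 and 2^r − 1 = 7.
Weighted: 7.4509534712 − 0.9272832458 = 6.5236702254
R = 6.5236702254/7 = 0.9319528893

0.931953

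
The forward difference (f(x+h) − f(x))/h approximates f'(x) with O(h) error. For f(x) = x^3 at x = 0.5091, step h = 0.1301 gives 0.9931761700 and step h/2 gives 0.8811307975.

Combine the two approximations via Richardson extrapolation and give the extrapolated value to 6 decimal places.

0.769085

r = 1: numerator weight 2, denominator 1.
Difference of the inputs: 0.8811307975 − 0.9931761700 = -0.1120453725
Correction (A(h/2) − A(h))/(2 − 1) = (-0.1120453725)/1 = -0.1120453725
R = A(h/2) + (A(h/2) − A(h))/1 = 0.8811307975 − 0.1120453725 = 0.7690854250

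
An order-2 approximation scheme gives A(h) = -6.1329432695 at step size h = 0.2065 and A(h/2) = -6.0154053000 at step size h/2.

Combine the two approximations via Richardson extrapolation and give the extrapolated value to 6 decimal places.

r = 2: numerator weight 4, denominator 3.
4×(-6.0154053000) = -24.0616212000; subtract (-6.1329432695) → -17.9286779305
Extrapolated: (-17.9286779305) / 3 = -5.9762259768
Gap between inputs: 1.175e-01; correction applied: +0.0391793232.

-5.976226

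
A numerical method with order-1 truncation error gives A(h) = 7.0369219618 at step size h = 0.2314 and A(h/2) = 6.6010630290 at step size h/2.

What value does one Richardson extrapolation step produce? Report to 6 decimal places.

Order 1 gives 2^r = 2 and 2^r − 1 = 1.
Weighted: 13.2021260580 − 7.0369219618 = 6.1652040962
Extrapolated: 6.1652040962 / 1 = 6.1652040962
Shift from A(h/2): −0.4358589328.

6.165204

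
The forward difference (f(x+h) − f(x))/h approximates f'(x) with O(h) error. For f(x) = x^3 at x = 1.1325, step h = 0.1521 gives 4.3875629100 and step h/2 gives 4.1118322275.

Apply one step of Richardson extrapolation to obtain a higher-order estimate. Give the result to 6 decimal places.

Leading term ∝ h^1; use weight 2 = 2^1.
Numerator 2 × A(h/2) − A(h) = 2 × 4.1118322275 − 4.3875629100 = 3.8361015450
(2 × 4.1118322275 − 4.3875629100)/(2 − 1) = 3.8361015450
Gap between inputs: 2.757e-01; correction applied: −0.2757306825.

3.836102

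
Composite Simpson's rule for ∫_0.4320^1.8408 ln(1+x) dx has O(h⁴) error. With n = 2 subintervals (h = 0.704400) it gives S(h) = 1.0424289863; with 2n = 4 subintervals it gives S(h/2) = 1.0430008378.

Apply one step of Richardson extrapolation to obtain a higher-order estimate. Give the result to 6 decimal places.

r = 4, so 2^r = 16.
16*1.0430008378 = 16.6880134048; 16.6880134048 − 1.0424289863 = 15.6455844185
R = 15.6455844185/15 = 1.0430389612

1.043039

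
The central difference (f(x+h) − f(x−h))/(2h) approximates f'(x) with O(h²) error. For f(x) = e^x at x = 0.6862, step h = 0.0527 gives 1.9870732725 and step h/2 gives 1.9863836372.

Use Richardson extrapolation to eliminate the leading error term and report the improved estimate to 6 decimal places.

Order 2 gives 2^r = 4 and 2^r − 1 = 3.
Numerator 4*A(h/2) − A(h) = 4*1.9863836372 − 1.9870732725 = 5.9584612763
5.9584612763 ÷ 3 = 1.9861537588
Shift from A(h/2): −0.0002298784.

1.986154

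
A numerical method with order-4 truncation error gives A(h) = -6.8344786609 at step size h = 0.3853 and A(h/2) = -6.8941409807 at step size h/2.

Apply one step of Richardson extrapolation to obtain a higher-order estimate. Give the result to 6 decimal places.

With r = 4 the leading error scales as h^4, so the weight is 2^4 = 16.
Top: 16(-6.8941409807) − (-6.8344786609) = -103.4717770303
(-103.4717770303) ÷ 15 = -6.8981184687
Gap between inputs: 5.966e-02; correction applied: −0.0039774880.

-6.898118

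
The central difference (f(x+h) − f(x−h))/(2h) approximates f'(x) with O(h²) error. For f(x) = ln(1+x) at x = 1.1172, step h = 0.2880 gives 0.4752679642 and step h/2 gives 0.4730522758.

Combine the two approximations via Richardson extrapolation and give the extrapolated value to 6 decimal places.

With r = 2 the leading error scales as h^2, so the weight is 2^2 = 4.
4·0.4730522758 − 0.4752679642 = 1.4169411390
Divide by 2^2 − 1 = 3.
Extrapolated: 1.4169411390 / 3 = 0.4723137130
Shift from A(h/2): −0.0007385628.

0.472314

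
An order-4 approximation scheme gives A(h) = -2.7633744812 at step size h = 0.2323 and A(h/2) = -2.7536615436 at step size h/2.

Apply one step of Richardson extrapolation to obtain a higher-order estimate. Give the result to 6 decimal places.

-2.753014

Error is O(h^4); halving h shrinks it by 2^4 = 16.
A(h/2) − A(h) = -2.7536615436 − (-2.7633744812) = 0.0097129376
Divide by 2^4 − 1 = 15: 0.0097129376/15 = 0.0006475292
R = A(h/2) + (A(h/2) − A(h))/15 = -2.7536615436 + 0.0006475292 = -2.7530140144
Correction |R − A(h/2)| = 6.475e-04; gap |A(h/2) − A(h)| = 9.713e-03.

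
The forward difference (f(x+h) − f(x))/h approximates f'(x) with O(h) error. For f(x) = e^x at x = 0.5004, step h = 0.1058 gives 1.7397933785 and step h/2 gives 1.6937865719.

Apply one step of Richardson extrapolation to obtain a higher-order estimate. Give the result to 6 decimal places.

1.647780

With r = 1 the leading error scales as h^1, so the weight is 2^1 = 2.
2*1.6937865719 − 1.7397933785 = 1.6477797653
R = 1.6477797653/1 = 1.6477797653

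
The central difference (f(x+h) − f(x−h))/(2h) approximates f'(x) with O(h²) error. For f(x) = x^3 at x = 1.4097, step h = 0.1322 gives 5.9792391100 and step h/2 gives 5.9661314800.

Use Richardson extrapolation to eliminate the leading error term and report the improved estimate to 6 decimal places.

Method order is 2; weight 2^2 = 4.
Numerator 4·A(h/2) − A(h) = 4·5.9661314800 − 5.9792391100 = 17.8852868100
Denominator 4 − 1 = 3.
Result: 5.9617622700
Gap between inputs: 1.311e-02; correction applied: −0.0043692100.

5.961762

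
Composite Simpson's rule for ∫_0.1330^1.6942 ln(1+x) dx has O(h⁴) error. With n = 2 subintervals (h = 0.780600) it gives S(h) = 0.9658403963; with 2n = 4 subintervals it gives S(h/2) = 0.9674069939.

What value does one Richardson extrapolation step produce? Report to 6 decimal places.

0.967511

Method order is 4; weight 2^4 = 16.
A(h/2) − A(h) = 0.9674069939 − 0.9658403963 = 0.0015665976
Correction (A(h/2) − A(h))/(16 − 1) = 0.0015665976/15 = 0.0001044398
R = 0.9674069939 + 0.0001044398 = 0.9675114337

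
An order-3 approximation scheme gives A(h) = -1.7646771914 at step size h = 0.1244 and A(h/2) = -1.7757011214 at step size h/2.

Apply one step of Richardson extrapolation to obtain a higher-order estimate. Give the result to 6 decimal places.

-1.777276

With r = 3 the leading error scales as h^3, so the weight is 2^3 = 8.
8×(-1.7757011214) = -14.2056089712; (-14.2056089712) − (-1.7646771914) = -12.4409317798
(8×(-1.7757011214) − (-1.7646771914))/(8 − 1) = -1.7772759685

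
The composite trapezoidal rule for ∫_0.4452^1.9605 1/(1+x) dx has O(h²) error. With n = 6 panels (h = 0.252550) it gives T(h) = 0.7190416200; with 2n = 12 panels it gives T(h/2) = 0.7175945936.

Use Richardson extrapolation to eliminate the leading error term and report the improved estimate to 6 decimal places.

With r = 2 the leading error scales as h^2, so the weight is 2^2 = 4.
Numerator 4×A(h/2) − A(h) = 4×0.7175945936 − 0.7190416200 = 2.1513367544
2.1513367544 ÷ 3 = 0.7171122515
Correction |R − A(h/2)| = 4.823e-04; gap |A(h/2) − A(h)| = 1.447e-03.

0.717112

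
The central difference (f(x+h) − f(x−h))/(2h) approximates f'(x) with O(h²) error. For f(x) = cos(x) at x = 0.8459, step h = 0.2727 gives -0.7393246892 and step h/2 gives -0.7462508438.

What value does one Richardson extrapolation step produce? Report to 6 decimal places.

Leading term ∝ h^2; use weight 4 = 2^2.
2^2*A(h/2) = -2.9850033752; minus A(h) gives -2.2456786860.
R = (-2.2456786860)/3 = -0.7485595620
Shift from A(h/2): −0.0023087182.

-0.748560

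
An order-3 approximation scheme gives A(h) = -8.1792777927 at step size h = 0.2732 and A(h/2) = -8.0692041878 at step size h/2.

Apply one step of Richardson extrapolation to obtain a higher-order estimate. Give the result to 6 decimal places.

Method order is 3; weight 2^3 = 8.
Top: 8(-8.0692041878) − (-8.1792777927) = -56.3743557097
(-56.3743557097) ÷ 7 = -8.0534793871
Shift from A(h/2): +0.0157248007.

-8.053479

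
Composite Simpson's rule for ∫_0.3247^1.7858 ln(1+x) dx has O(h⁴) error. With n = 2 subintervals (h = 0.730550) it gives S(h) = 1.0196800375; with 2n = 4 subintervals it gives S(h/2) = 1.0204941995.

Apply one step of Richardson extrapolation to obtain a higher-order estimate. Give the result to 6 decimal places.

Leading term ∝ h^4; use weight 16 = 2^4.
Numerator 16·A(h/2) − A(h) = 16·1.0204941995 − 1.0196800375 = 15.3082271545
Divide by 2^4 − 1 = 15.
So the Richardson estimate is 1.0205484770.
Shift from A(h/2): +0.0000542775.

1.020548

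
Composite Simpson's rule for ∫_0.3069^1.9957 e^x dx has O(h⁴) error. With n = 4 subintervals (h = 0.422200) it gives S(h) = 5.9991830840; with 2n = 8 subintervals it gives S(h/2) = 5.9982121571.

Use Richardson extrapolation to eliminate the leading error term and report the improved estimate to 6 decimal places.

5.998147

r = 4, so 2^r = 16.
16*5.9982121571 = 95.9713945136; 95.9713945136 − 5.9991830840 = 89.9722114296
Extrapolated: 89.9722114296 / 15 = 5.9981474286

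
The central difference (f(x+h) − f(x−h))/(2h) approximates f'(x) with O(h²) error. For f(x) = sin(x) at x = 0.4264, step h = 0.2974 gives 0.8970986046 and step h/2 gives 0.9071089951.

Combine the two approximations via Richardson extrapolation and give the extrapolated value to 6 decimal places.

r = 2, so 2^r = 4.
4*0.9071089951 = 3.6284359804; subtract 0.8970986046 → 2.7313373758
Extrapolated: 2.7313373758 / 3 = 0.9104457919
Gap between inputs: 1.001e-02; correction applied: +0.0033367968.

0.910446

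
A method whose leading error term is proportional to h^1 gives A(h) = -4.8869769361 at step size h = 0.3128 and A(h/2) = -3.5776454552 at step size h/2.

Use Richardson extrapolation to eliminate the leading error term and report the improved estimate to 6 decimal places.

The method has order 1: 2^1 = 2.
2 × (-3.5776454552) − (-4.8869769361) = -2.2683139743
(-2.2683139743) ÷ 1 = -2.2683139743

-2.268314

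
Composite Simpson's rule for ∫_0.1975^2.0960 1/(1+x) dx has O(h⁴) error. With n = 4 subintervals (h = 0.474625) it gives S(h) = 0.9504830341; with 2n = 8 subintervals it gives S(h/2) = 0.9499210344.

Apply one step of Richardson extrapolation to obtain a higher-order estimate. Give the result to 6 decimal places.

0.949884

With r = 4 the leading error scales as h^4, so the weight is 2^4 = 16.
Weighted: 15.1987365504 − 0.9504830341 = 14.2482535163
Divide by 2^4 − 1 = 15.
R = 14.2482535163/15 = 0.9498835678
Shift from A(h/2): −0.0000374666.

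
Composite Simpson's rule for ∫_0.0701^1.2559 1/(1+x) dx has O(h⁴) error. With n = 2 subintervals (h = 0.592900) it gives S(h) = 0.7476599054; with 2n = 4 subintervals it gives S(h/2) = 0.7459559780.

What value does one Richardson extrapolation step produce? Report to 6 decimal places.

The method has order 4: 2^4 = 16.
16*0.7459559780 = 11.9352956480; subtract 0.7476599054 → 11.1876357426
Divide by 2^4 − 1 = 15.
(16*0.7459559780 − 0.7476599054)/(16 − 1) = 0.7458423828

0.745842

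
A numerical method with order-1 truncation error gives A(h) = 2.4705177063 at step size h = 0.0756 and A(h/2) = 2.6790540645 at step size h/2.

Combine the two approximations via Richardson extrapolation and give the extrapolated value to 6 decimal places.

2.887590

Method order is 1; weight 2^1 = 2.
2^1·A(h/2) = 5.3581081290; minus A(h) gives 2.8875904227.
Divide by 2^1 − 1 = 1.
R = 2.8875904227/1 = 2.8875904227
Correction |R − A(h/2)| = 2.085e-01; gap |A(h/2) − A(h)| = 2.085e-01.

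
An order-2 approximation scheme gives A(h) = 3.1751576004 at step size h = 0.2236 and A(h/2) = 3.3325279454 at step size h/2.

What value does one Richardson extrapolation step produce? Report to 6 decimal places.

r = 2: numerator weight 4, denominator 3.
Top: 4(3.3325279454) − (3.1751576004) = 10.1549541812
Divide by 2^2 − 1 = 3.
Result: 3.3849847271

3.384985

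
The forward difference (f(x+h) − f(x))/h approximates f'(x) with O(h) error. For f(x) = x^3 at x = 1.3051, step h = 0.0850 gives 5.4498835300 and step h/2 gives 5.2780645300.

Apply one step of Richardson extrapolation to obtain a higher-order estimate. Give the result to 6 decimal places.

5.106246

Method order is 1; weight 2^1 = 2.
2*5.2780645300 = 10.5561290600; subtract 5.4498835300 → 5.1062455300
5.1062455300 ÷ 1 = 5.1062455300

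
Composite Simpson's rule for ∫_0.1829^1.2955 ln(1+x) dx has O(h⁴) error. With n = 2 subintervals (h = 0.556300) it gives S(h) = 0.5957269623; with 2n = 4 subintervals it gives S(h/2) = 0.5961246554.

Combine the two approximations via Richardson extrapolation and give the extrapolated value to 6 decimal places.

r = 4, so 2^r = 16.
Difference of the inputs: 0.5961246554 − 0.5957269623 = 0.0003976931
Divide by 2^4 − 1 = 15: 0.0003976931/15 = 0.0000265129
R = A(h/2) + (A(h/2) − A(h))/15 = 0.5961246554 + 0.0000265129 = 0.5961511683
Gap between inputs: 3.977e-04; correction applied: +0.0000265129.

0.596151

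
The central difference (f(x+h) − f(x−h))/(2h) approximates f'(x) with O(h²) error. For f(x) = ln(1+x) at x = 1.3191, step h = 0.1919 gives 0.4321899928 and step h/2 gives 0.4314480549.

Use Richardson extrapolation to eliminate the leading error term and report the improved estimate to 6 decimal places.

The method has order 2: 2^2 = 4.
2^2·A(h/2) = 1.7257922196; minus A(h) gives 1.2936022268.
Divide by 2^2 − 1 = 3.
R = 1.2936022268/3 = 0.4312007423
Gap between inputs: 7.419e-04; correction applied: −0.0002473126.

0.431201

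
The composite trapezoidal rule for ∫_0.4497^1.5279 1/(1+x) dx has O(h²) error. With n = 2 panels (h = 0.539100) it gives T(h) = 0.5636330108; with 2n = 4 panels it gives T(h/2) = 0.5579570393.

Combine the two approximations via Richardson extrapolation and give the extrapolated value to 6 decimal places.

0.556065

Leading term ∝ h^2; use weight 4 = 2^2.
Numerator 4 × A(h/2) − A(h) = 4 × 0.5579570393 − 0.5636330108 = 1.6681951464
(4 × 0.5579570393 − 0.5636330108)/(4 − 1) = 0.5560650488
Shift from A(h/2): −0.0018919905.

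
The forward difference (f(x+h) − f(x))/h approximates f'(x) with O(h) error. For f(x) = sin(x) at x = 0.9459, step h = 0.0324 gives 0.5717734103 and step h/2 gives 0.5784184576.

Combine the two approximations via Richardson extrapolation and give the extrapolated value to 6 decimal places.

0.585064

Order 1 gives 2^r = 2 and 2^r − 1 = 1.
2·0.5784184576 − 0.5717734103 = 0.5850635049
Extrapolated: 0.5850635049 / 1 = 0.5850635049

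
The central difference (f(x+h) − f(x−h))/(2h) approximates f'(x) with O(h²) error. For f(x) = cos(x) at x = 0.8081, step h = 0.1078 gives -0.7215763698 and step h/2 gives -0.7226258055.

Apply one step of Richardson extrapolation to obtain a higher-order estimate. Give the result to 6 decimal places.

-0.722976

Method order is 2; weight 2^2 = 4.
Weighted: (-2.8905032220) − (-0.7215763698) = -2.1689268522
Extrapolated: (-2.1689268522) / 3 = -0.7229756174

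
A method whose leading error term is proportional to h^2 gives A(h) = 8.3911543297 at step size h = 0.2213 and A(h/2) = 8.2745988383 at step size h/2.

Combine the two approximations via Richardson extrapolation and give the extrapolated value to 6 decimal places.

8.235747

r = 2, so 2^r = 4.
4·8.2745988383 = 33.0983953532; 33.0983953532 − 8.3911543297 = 24.7072410235
Divide by 2^2 − 1 = 3.
24.7072410235 ÷ 3 = 8.2357470078
Shift from A(h/2): −0.0388518305.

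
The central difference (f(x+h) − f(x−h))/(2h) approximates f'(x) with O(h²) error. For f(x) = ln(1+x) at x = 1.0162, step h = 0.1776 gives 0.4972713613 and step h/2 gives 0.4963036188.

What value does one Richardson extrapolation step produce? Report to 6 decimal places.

0.495981

r = 2: numerator weight 4, denominator 3.
2^2·A(h/2) = 1.9852144752; minus A(h) gives 1.4879431139.
Denominator 4 − 1 = 3.
1.4879431139 ÷ 3 = 0.4959810380
Correction |R − A(h/2)| = 3.226e-04; gap |A(h/2) − A(h)| = 9.677e-04.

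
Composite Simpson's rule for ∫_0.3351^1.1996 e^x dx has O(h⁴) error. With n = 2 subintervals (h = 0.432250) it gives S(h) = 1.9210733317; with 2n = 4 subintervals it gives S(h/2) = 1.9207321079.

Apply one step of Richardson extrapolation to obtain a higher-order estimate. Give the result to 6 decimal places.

Error is O(h^4); halving h shrinks it by 2^4 = 16.
16×1.9207321079 = 30.7317137264; subtract 1.9210733317 → 28.8106403947
Divide by 2^4 − 1 = 15.
So the Richardson estimate is 1.9207093596.

1.920709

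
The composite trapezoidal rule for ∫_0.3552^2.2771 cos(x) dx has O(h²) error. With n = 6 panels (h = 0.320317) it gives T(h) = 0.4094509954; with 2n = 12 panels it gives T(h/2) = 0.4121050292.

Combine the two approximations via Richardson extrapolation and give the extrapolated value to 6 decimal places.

r = 2: numerator weight 4, denominator 3.
Numerator 4 × A(h/2) − A(h) = 4 × 0.4121050292 − 0.4094509954 = 1.2389691214
1.2389691214 ÷ 3 = 0.4129897071
Correction |R − A(h/2)| = 8.847e-04; gap |A(h/2) − A(h)| = 2.654e-03.

0.412990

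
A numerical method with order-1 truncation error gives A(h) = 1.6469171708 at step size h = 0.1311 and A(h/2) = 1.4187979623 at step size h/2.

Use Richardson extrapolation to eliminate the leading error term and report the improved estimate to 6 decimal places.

1.190679

Leading term ∝ h^1; use weight 2 = 2^1.
Difference of the inputs: 1.4187979623 − 1.6469171708 = -0.2281192085
Correction (A(h/2) − A(h))/(2 − 1) = (-0.2281192085)/1 = -0.2281192085
R = A(h/2) + (A(h/2) − A(h))/1 = 1.4187979623 − 0.2281192085 = 1.1906787538
Correction |R − A(h/2)| = 2.281e-01; gap |A(h/2) − A(h)| = 2.281e-01.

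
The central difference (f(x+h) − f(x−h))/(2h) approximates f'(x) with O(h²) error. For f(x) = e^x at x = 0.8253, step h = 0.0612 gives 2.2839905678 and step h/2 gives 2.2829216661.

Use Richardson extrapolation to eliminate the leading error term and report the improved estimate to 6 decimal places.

2.282565

Error is O(h^2); halving h shrinks it by 2^2 = 4.
4*2.2829216661 − 2.2839905678 = 6.8476960966
Extrapolated: 6.8476960966 / 3 = 2.2825653655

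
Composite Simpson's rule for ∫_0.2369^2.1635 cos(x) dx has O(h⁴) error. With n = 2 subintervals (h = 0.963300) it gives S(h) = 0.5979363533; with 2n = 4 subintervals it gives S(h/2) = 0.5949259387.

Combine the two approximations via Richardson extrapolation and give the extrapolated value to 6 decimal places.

0.594725

With r = 4 the leading error scales as h^4, so the weight is 2^4 = 16.
16*0.5949259387 − 0.5979363533 = 8.9208786659
R = 8.9208786659/15 = 0.5947252444
Gap between inputs: 3.010e-03; correction applied: −0.0002006943.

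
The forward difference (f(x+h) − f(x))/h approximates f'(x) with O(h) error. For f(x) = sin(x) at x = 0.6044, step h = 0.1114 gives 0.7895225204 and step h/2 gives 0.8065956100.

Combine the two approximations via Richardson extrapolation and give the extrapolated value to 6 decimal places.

The method has order 1: 2^1 = 2.
Weighted: 1.6131912200 − 0.7895225204 = 0.8236686996
Denominator 2 − 1 = 1.
Result: 0.8236686996

0.823669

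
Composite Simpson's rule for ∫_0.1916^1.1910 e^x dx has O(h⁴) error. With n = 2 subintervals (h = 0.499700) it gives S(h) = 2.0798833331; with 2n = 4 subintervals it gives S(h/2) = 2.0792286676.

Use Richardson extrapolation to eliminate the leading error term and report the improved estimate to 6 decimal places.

Error is O(h^4); halving h shrinks it by 2^4 = 16.
Weighted: 33.2676586816 − 2.0798833331 = 31.1877753485
Denominator 16 − 1 = 15.
(16×2.0792286676 − 2.0798833331)/(16 − 1) = 2.0791850232

2.079185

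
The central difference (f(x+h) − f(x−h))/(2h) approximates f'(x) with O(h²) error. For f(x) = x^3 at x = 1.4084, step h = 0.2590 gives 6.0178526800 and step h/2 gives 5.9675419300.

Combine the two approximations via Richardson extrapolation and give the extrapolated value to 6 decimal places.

5.950772

Method order is 2; weight 2^2 = 4.
Top: 4(5.9675419300) − (6.0178526800) = 17.8523150400
Denominator 4 − 1 = 3.
Result: 5.9507716800
Gap between inputs: 5.031e-02; correction applied: −0.0167702500.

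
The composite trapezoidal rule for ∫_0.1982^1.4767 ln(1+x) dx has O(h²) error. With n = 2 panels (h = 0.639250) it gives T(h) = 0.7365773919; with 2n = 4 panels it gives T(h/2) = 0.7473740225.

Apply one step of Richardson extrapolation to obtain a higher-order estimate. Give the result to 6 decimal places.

0.750973

Method order is 2; weight 2^2 = 4.
Weighted: 2.9894960900 − 0.7365773919 = 2.2529186981
R = 2.2529186981/3 = 0.7509728994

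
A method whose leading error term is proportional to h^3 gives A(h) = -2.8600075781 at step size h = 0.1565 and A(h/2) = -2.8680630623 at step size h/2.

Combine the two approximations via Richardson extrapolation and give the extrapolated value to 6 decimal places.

-2.869214

Error is O(h^3); halving h shrinks it by 2^3 = 8.
A(h/2) − A(h) = -2.8680630623 − (-2.8600075781) = -0.0080554842
Divide by 2^3 − 1 = 7: (-0.0080554842)/7 = -0.0011507835
R = -2.8680630623 − 0.0011507835 = -2.8692138458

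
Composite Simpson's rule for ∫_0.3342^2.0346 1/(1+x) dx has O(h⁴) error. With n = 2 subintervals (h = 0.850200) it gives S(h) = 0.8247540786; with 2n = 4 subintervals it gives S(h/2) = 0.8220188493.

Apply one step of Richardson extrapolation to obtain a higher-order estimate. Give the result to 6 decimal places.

0.821837

r = 4: numerator weight 16, denominator 15.
16·0.8220188493 − 0.8247540786 = 12.3275475102
Divide by 2^4 − 1 = 15.
So the Richardson estimate is 0.8218365007.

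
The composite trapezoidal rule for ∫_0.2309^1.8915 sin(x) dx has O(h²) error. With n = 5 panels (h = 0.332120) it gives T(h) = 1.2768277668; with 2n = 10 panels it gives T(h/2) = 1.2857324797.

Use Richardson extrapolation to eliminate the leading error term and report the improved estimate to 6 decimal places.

Order 2 gives 2^r = 4 and 2^r − 1 = 3.
Numerator 4×A(h/2) − A(h) = 4×1.2857324797 − 1.2768277668 = 3.8661021520
Denominator 4 − 1 = 3.
R = 3.8661021520/3 = 1.2887007173
Gap between inputs: 8.905e-03; correction applied: +0.0029682376.

1.288701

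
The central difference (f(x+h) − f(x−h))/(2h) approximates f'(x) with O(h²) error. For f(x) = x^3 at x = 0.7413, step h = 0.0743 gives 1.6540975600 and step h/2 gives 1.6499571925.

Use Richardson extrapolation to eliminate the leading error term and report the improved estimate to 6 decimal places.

1.648577

Error is O(h^2); halving h shrinks it by 2^2 = 4.
Top: 4(1.6499571925) − (1.6540975600) = 4.9457312100
(4×1.6499571925 − 1.6540975600)/(4 − 1) = 1.6485770700
Gap between inputs: 4.140e-03; correction applied: −0.0013801225.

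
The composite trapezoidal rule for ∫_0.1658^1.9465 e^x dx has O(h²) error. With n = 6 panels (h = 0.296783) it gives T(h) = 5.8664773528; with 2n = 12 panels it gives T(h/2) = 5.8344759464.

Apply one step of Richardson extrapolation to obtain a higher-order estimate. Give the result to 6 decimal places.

r = 2: numerator weight 4, denominator 3.
Weighted: 23.3379037856 − 5.8664773528 = 17.4714264328
Denominator 4 − 1 = 3.
Result: 5.8238088109

5.823809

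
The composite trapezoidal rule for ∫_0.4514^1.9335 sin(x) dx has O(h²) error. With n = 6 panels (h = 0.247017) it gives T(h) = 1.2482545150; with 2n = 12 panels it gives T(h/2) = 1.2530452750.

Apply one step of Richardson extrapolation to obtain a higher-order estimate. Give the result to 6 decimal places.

1.254642

r = 2: numerator weight 4, denominator 3.
4×1.2530452750 − 1.2482545150 = 3.7639265850
Divide by 2^2 − 1 = 3.
(4×1.2530452750 − 1.2482545150)/(4 − 1) = 1.2546421950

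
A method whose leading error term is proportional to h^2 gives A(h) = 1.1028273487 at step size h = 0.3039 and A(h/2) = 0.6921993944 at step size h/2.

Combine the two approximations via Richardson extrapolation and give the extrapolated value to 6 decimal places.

Leading term ∝ h^2; use weight 4 = 2^2.
Top: 4(0.6921993944) − (1.1028273487) = 1.6659702289
Denominator 4 − 1 = 3.
Result: 0.5553234096

0.555323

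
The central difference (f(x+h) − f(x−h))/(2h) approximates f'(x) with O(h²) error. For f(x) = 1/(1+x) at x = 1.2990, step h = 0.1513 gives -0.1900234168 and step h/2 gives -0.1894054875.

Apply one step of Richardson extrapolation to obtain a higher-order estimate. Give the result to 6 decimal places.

Error is O(h^2); halving h shrinks it by 2^2 = 4.
Weighted: (-0.7576219500) − (-0.1900234168) = -0.5675985332
(4*(-0.1894054875) − (-0.1900234168))/(4 − 1) = -0.1891995111

-0.189200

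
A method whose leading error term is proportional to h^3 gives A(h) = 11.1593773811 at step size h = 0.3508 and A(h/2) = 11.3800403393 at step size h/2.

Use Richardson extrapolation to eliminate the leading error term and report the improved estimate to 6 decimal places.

Leading term ∝ h^3; use weight 8 = 2^3.
Numerator 8*A(h/2) − A(h) = 8*11.3800403393 − 11.1593773811 = 79.8809453333
Divide by 2^3 − 1 = 7.
So the Richardson estimate is 11.4115636190.
Correction |R − A(h/2)| = 3.152e-02; gap |A(h/2) − A(h)| = 2.207e-01.

11.411564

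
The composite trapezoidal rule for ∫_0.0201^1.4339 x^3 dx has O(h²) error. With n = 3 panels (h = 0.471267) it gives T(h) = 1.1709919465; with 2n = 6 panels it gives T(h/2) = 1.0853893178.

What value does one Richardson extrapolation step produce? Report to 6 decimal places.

Method order is 2; weight 2^2 = 4.
4 × 1.0853893178 − 1.1709919465 = 3.1705653247
R = 3.1705653247/3 = 1.0568551082
Correction |R − A(h/2)| = 2.853e-02; gap |A(h/2) − A(h)| = 8.560e-02.

1.056855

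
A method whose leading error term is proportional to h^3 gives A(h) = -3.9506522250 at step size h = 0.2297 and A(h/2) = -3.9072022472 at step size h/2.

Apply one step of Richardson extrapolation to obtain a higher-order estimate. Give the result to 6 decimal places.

r = 3, so 2^r = 8.
Numerator 8 × A(h/2) − A(h) = 8 × (-3.9072022472) − (-3.9506522250) = -27.3069657526
Denominator 8 − 1 = 7.
R = (-27.3069657526)/7 = -3.9009951075
Shift from A(h/2): +0.0062071397.

-3.900995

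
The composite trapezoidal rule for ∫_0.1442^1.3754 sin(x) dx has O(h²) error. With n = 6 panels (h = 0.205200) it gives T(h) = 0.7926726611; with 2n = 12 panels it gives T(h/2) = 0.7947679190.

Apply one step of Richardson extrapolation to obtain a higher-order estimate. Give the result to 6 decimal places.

0.795466

Error is O(h^2); halving h shrinks it by 2^2 = 4.
Difference of the inputs: 0.7947679190 − 0.7926726611 = 0.0020952579
Correction (A(h/2) − A(h))/(4 − 1) = 0.0020952579/3 = 0.0006984193
R = A(h/2) + (A(h/2) − A(h))/3 = 0.7947679190 + 0.0006984193 = 0.7954663383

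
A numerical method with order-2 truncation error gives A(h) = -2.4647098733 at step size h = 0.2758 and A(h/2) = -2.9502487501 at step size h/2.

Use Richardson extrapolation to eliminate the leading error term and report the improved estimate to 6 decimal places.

-3.112095

With r = 2 the leading error scales as h^2, so the weight is 2^2 = 4.
4·(-2.9502487501) = -11.8009950004; subtract (-2.4647098733) → -9.3362851271
(4·(-2.9502487501) − (-2.4647098733))/(4 − 1) = -3.1120950424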